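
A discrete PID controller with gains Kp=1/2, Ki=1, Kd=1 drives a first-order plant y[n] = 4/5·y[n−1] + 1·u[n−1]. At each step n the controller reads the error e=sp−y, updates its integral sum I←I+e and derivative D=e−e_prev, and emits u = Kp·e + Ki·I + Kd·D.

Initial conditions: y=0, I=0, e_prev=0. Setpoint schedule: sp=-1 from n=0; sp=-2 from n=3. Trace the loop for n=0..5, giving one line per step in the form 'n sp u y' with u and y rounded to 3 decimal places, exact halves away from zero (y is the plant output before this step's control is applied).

0 -1 -2.500 0.000
1 -1 3.750 -2.500
2 -1 -7.875 1.750
3 -2 11.688 -6.475
4 -2 -23.519 6.508
5 -2 43.007 -18.313

(exact arithmetic carried between steps; '≈' marks a value shown rounded to 6 d.p. or computed from one; I and e_prev carry over from the previous line; the table rounds u and y to 3 d.p., halves away from zero)
n=0: y=0, sp=-1, e=sp−y=-1; I=-1, D=e−e_prev=-1; u=1/2·(-1)+1·(-1)+1·(-1)=-2.5; next y=4/5·0+1·(-2.5)=-2.5
n=1: y=-2.5, sp=-1, e=sp−y=1.5; I=0.5, D=e−e_prev=2.5; u=1/2·1.5+1·0.5+1·2.5=3.75; next y=4/5·(-2.5)+1·3.75=1.75
n=2: y=1.75, sp=-1, e=sp−y=-2.75; I=-2.25, D=e−e_prev=-4.25; u=1/2·(-2.75)+1·(-2.25)+1·(-4.25)=-7.875; next y=4/5·1.75+1·(-7.875)=-6.475
n=3: y=-6.475, sp=-2, e=sp−y=4.475; I=2.225, D=e−e_prev=7.225; u=1/2·4.475+1·2.225+1·7.225=11.6875; next y=4/5·(-6.475)+1·11.6875=6.5075
n=4: y=6.5075, sp=-2, e=sp−y=-8.5075; I=-6.2825, D=e−e_prev=-12.9825; u=1/2·(-8.5075)+1·(-6.2825)+1·(-12.9825)=-23.51875; next y=4/5·6.5075+1·(-23.51875)=-18.31275
n=5: y=-18.31275, sp=-2, e=sp−y=16.31275; I=10.03025, D=e−e_prev=24.82025; u=1/2·16.31275+1·10.03025+1·24.82025=43.006875; next y=4/5·(-18.31275)+1·43.006875=28.356675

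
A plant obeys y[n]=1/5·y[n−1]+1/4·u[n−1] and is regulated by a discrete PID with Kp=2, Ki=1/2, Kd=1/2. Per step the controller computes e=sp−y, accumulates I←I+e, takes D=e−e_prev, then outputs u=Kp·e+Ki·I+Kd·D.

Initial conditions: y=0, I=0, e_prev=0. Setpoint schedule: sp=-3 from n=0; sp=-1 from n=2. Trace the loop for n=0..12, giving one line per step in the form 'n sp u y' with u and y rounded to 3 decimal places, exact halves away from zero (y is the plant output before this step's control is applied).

(exact arithmetic carried between steps; '≈' marks a value shown rounded to 6 d.p. or computed from one; I and e_prev carry over from the previous line; the table rounds u and y to 3 d.p., halves away from zero)
n=0: y=0, sp=-3, e=sp−y=-3; I=-3, D=e−e_prev=-3; u=2·(-3)+1/2·(-3)+1/2·(-3)=-9; next y=1/5·0+1/4·(-9)=-2.25
n=1: y=-2.25, sp=-3, e=sp−y=-0.75; I=-3.75, D=e−e_prev=2.25; u=2·(-0.75)+1/2·(-3.75)+1/2·2.25=-2.25; next y=1/5·(-2.25)+1/4·(-2.25)=-1.0125
n=2: y=-1.0125, sp=-1, e=sp−y=0.0125; I=-3.7375, D=e−e_prev=0.7625; u=2·0.0125+1/2·(-3.7375)+1/2·0.7625=-1.4625; next y=1/5·(-1.0125)+1/4·(-1.4625)=-0.568125
n=3: y=-0.568125, sp=-1, e=sp−y=-0.431875; I=-4.169375, D=e−e_prev=-0.444375; u=2·(-0.431875)+1/2·(-4.169375)+1/2·(-0.444375)=-3.170625; next y=1/5·(-0.568125)+1/4·(-3.170625)≈-0.906281
n=4: y≈-0.906281, sp=-1, e=sp−y≈-0.093719; I≈-4.263094, D=e−e_prev≈0.338156; u=2·(-0.093719)+1/2·(-4.263094)+1/2·0.338156≈-2.149906; next y=1/5·(-0.906281)+1/4·(-2.149906)≈-0.718733
n=5: y≈-0.718733, sp=-1, e=sp−y≈-0.281267; I≈-4.544361, D=e−e_prev≈-0.187548; u=2·(-0.281267)+1/2·(-4.544361)+1/2·(-0.187548)≈-2.928489; next y=1/5·(-0.718733)+1/4·(-2.928489)≈-0.875869
n=6: y≈-0.875869, sp=-1, e=sp−y≈-0.124131; I≈-4.668492, D=e−e_prev≈0.157136; u=2·(-0.124131)+1/2·(-4.668492)+1/2·0.157136≈-2.503940; next y=1/5·(-0.875869)+1/4·(-2.503940)≈-0.801159
n=7: y≈-0.801159, sp=-1, e=sp−y≈-0.198841; I≈-4.867333, D=e−e_prev≈-0.074710; u=2·(-0.198841)+1/2·(-4.867333)+1/2·(-0.074710)≈-2.868704; next y=1/5·(-0.801159)+1/4·(-2.868704)≈-0.877408
n=8: y≈-0.877408, sp=-1, e=sp−y≈-0.122592; I≈-4.989926, D=e−e_prev≈0.076249; u=2·(-0.122592)+1/2·(-4.989926)+1/2·0.076249≈-2.702023; next y=1/5·(-0.877408)+1/4·(-2.702023)≈-0.850987
n=9: y≈-0.850987, sp=-1, e=sp−y≈-0.149013; I≈-5.138938, D=e−e_prev≈-0.026420; u=2·(-0.149013)+1/2·(-5.138938)+1/2·(-0.026420)≈-2.880705; next y=1/5·(-0.850987)+1/4·(-2.880705)≈-0.890374
n=10: y≈-0.890374, sp=-1, e=sp−y≈-0.109626; I≈-5.248565, D=e−e_prev≈0.039386; u=2·(-0.109626)+1/2·(-5.248565)+1/2·0.039386≈-2.823842; next y=1/5·(-0.890374)+1/4·(-2.823842)≈-0.884035
n=11: y≈-0.884035, sp=-1, e=sp−y≈-0.115965; I≈-5.364529, D=e−e_prev≈-0.006338; u=2·(-0.115965)+1/2·(-5.364529)+1/2·(-0.006338)≈-2.917364; next y=1/5·(-0.884035)+1/4·(-2.917364)≈-0.906148
n=12: y≈-0.906148, sp=-1, e=sp−y≈-0.093852; I≈-5.458381, D=e−e_prev≈0.022113; u=2·(-0.093852)+1/2·(-5.458381)+1/2·0.022113≈-2.905838; next y=1/5·(-0.906148)+1/4·(-2.905838)≈-0.907689

0 -3 -9.000 0.000
1 -3 -2.250 -2.250
2 -1 -1.463 -1.013
3 -1 -3.171 -0.568
4 -1 -2.150 -0.906
5 -1 -2.928 -0.719
6 -1 -2.504 -0.876
7 -1 -2.869 -0.801
8 -1 -2.702 -0.877
9 -1 -2.881 -0.851
10 -1 -2.824 -0.890
11 -1 -2.917 -0.884
12 -1 -2.906 -0.906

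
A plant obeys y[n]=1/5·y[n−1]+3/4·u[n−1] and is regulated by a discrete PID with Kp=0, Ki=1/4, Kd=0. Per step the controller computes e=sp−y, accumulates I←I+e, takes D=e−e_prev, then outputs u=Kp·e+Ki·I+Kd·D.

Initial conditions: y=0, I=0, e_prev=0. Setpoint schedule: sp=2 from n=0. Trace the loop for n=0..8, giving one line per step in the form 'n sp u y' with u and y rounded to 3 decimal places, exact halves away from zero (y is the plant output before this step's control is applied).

(exact arithmetic carried between steps; '≈' marks a value shown rounded to 6 d.p. or computed from one; I and e_prev carry over from the previous line; the table rounds u and y to 3 d.p., halves away from zero)
n=0: y=0, sp=2, e=sp−y=2; I=2, D=e−e_prev=2; u=0·2+1/4·2+0·2=0.5; next y=1/5·0+3/4·0.5=0.375
n=1: y=0.375, sp=2, e=sp−y=1.625; I=3.625, D=e−e_prev=-0.375; u=0·1.625+1/4·3.625+0·(-0.375)=0.90625; next y=1/5·0.375+3/4·0.90625≈0.754688
n=2: y≈0.754688, sp=2, e=sp−y≈1.245313; I≈4.870313, D=e−e_prev≈-0.379688; u=0·1.245313+1/4·4.870313+0·(-0.379688)≈1.217578; next y=1/5·0.754688+3/4·1.217578≈1.064121
n=3: y≈1.064121, sp=2, e=sp−y≈0.935879; I≈5.806191, D=e−e_prev≈-0.309434; u=0·0.935879+1/4·5.806191+0·(-0.309434)≈1.451548; next y=1/5·1.064121+3/4·1.451548≈1.301485
n=4: y≈1.301485, sp=2, e=sp−y≈0.698515; I≈6.504706, D=e−e_prev≈-0.237364; u=0·0.698515+1/4·6.504706+0·(-0.237364)≈1.626177; next y=1/5·1.301485+3/4·1.626177≈1.479929
n=5: y≈1.479929, sp=2, e=sp−y≈0.520071; I≈7.024777, D=e−e_prev≈-0.178444; u=0·0.520071+1/4·7.024777+0·(-0.178444)≈1.756194; next y=1/5·1.479929+3/4·1.756194≈1.613132
n=6: y≈1.613132, sp=2, e=sp−y≈0.386868; I≈7.411645, D=e−e_prev≈-0.133202; u=0·0.386868+1/4·7.411645+0·(-0.133202)≈1.852911; next y=1/5·1.613132+3/4·1.852911≈1.712310
n=7: y≈1.712310, sp=2, e=sp−y≈0.287690; I≈7.699335, D=e−e_prev≈-0.099178; u=0·0.287690+1/4·7.699335+0·(-0.099178)≈1.924834; next y=1/5·1.712310+3/4·1.924834≈1.786087
n=8: y≈1.786087, sp=2, e=sp−y≈0.213913; I≈7.913248, D=e−e_prev≈-0.073778; u=0·0.213913+1/4·7.913248+0·(-0.073778)≈1.978312; next y=1/5·1.786087+3/4·1.978312≈1.840951

0 2 0.500 0.000
1 2 0.906 0.375
2 2 1.218 0.755
3 2 1.452 1.064
4 2 1.626 1.301
5 2 1.756 1.480
6 2 1.853 1.613
7 2 1.925 1.712
8 2 1.978 1.786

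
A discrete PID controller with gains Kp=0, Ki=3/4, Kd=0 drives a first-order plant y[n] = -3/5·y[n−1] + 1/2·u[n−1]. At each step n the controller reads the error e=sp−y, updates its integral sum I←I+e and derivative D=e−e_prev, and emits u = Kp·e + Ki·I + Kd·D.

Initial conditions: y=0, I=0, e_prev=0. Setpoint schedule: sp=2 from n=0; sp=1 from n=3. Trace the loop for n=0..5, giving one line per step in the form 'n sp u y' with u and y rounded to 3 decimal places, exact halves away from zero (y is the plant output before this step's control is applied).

(exact arithmetic carried between steps; '≈' marks a value shown rounded to 6 d.p. or computed from one; I and e_prev carry over from the previous line; the table rounds u and y to 3 d.p., halves away from zero)
n=0: y=0, sp=2, e=sp−y=2; I=2, D=e−e_prev=2; u=0·2+3/4·2+0·2=1.5; next y=-3/5·0+1/2·1.5=0.75
n=1: y=0.75, sp=2, e=sp−y=1.25; I=3.25, D=e−e_prev=-0.75; u=0·1.25+3/4·3.25+0·(-0.75)=2.4375; next y=-3/5·0.75+1/2·2.4375=0.76875
n=2: y=0.76875, sp=2, e=sp−y=1.23125; I=4.48125, D=e−e_prev=-0.01875; u=0·1.23125+3/4·4.48125+0·(-0.01875)≈3.360938; next y=-3/5·0.76875+1/2·3.360938≈1.219219
n=3: y≈1.219219, sp=1, e=sp−y≈-0.219219; I≈4.262031, D=e−e_prev≈-1.450469; u=0·(-0.219219)+3/4·4.262031+0·(-1.450469)≈3.196523; next y=-3/5·1.219219+1/2·3.196523≈0.866730
n=4: y≈0.866730, sp=1, e=sp−y≈0.133270; I≈4.395301, D=e−e_prev≈0.352488; u=0·0.133270+3/4·4.395301+0·0.352488≈3.296476; next y=-3/5·0.866730+1/2·3.296476≈1.128200
n=5: y≈1.128200, sp=1, e=sp−y≈-0.128200; I≈4.267101, D=e−e_prev≈-0.261469; u=0·(-0.128200)+3/4·4.267101+0·(-0.261469)≈3.200326; next y=-3/5·1.128200+1/2·3.200326≈0.923243

0 2 1.500 0.000
1 2 2.438 0.750
2 2 3.361 0.769
3 1 3.197 1.219
4 1 3.296 0.867
5 1 3.200 1.128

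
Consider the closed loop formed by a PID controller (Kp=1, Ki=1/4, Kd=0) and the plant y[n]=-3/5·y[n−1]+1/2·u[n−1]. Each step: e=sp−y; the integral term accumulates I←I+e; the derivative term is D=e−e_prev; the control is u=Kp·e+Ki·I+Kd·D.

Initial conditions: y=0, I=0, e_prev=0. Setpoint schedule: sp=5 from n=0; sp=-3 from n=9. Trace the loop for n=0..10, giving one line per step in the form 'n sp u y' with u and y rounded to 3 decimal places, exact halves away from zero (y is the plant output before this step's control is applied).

0 5 6.250 0.000
1 5 3.594 3.125
2 5 8.066 -0.078
3 5 4.138 4.080
4 5 9.942 -0.379
5 5 4.315 5.198
6 5 11.965 -0.961
7 5 4.054 6.560
8 5 14.250 -1.909
9 -3 -6.746 8.270
10 -3 11.192 -8.335

(exact arithmetic carried between steps; '≈' marks a value shown rounded to 6 d.p. or computed from one; I and e_prev carry over from the previous line; the table rounds u and y to 3 d.p., halves away from zero)
n=0: y=0, sp=5, e=sp−y=5; I=5, D=e−e_prev=5; u=1·5+1/4·5+0·5=6.25; next y=-3/5·0+1/2·6.25=3.125
n=1: y=3.125, sp=5, e=sp−y=1.875; I=6.875, D=e−e_prev=-3.125; u=1·1.875+1/4·6.875+0·(-3.125)=3.59375; next y=-3/5·3.125+1/2·3.59375=-0.078125
n=2: y=-0.078125, sp=5, e=sp−y=5.078125; I=11.953125, D=e−e_prev=3.203125; u=1·5.078125+1/4·11.953125+0·3.203125≈8.066406; next y=-3/5·(-0.078125)+1/2·8.066406≈4.080078
n=3: y≈4.080078, sp=5, e=sp−y≈0.919922; I≈12.873047, D=e−e_prev≈-4.158203; u=1·0.919922+1/4·12.873047+0·(-4.158203)≈4.138184; next y=-3/5·4.080078+1/2·4.138184≈-0.378955
n=4: y≈-0.378955, sp=5, e=sp−y≈5.378955; I≈18.252002, D=e−e_prev≈4.459033; u=1·5.378955+1/4·18.252002+0·4.459033≈9.941956; next y=-3/5·(-0.378955)+1/2·9.941956≈5.198351
n=5: y≈5.198351, sp=5, e=sp−y≈-0.198351; I≈18.053651, D=e−e_prev≈-5.577306; u=1·(-0.198351)+1/4·18.053651+0·(-5.577306)≈4.315062; next y=-3/5·5.198351+1/2·4.315062≈-0.961480
n=6: y≈-0.961480, sp=5, e=sp−y≈5.961480; I≈24.015131, D=e−e_prev≈6.159830; u=1·5.961480+1/4·24.015131+0·6.159830≈11.965262; next y=-3/5·(-0.961480)+1/2·11.965262≈6.559519
n=7: y≈6.559519, sp=5, e=sp−y≈-1.559519; I≈22.455612, D=e−e_prev≈-7.520998; u=1·(-1.559519)+1/4·22.455612+0·(-7.520998)≈4.054384; next y=-3/5·6.559519+1/2·4.054384≈-1.908519
n=8: y≈-1.908519, sp=5, e=sp−y≈6.908519; I≈29.364131, D=e−e_prev≈8.468038; u=1·6.908519+1/4·29.364131+0·8.468038≈14.249552; next y=-3/5·(-1.908519)+1/2·14.249552≈8.269888
n=9: y≈8.269888, sp=-3, e=sp−y≈-11.269888; I≈18.094244, D=e−e_prev≈-18.178407; u=1·(-11.269888)+1/4·18.094244+0·(-18.178407)≈-6.746327; next y=-3/5·8.269888+1/2·(-6.746327)≈-8.335096
n=10: y≈-8.335096, sp=-3, e=sp−y≈5.335096; I≈23.429339, D=e−e_prev≈16.604983; u=1·5.335096+1/4·23.429339+0·16.604983≈11.192431; next y=-3/5·(-8.335096)+1/2·11.192431≈10.597273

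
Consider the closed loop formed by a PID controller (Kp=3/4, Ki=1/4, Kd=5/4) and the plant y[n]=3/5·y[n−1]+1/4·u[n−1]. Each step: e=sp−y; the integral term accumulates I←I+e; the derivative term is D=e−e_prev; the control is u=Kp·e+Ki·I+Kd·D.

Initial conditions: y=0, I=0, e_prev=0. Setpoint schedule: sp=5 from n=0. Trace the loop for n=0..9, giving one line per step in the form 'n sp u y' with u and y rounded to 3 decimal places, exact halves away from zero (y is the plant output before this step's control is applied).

(exact arithmetic carried between steps; '≈' marks a value shown rounded to 6 d.p. or computed from one; I and e_prev carry over from the previous line; the table rounds u and y to 3 d.p., halves away from zero)
n=0: y=0, sp=5, e=sp−y=5; I=5, D=e−e_prev=5; u=3/4·5+1/4·5+5/4·5=11.25; next y=3/5·0+1/4·11.25=2.8125
n=1: y=2.8125, sp=5, e=sp−y=2.1875; I=7.1875, D=e−e_prev=-2.8125; u=3/4·2.1875+1/4·7.1875+5/4·(-2.8125)=-0.078125; next y=3/5·2.8125+1/4·(-0.078125)≈1.667969
n=2: y≈1.667969, sp=5, e=sp−y≈3.332031; I≈10.519531, D=e−e_prev≈1.144531; u=3/4·3.332031+1/4·10.519531+5/4·1.144531≈6.559570; next y=3/5·1.667969+1/4·6.559570≈2.640674
n=3: y≈2.640674, sp=5, e=sp−y≈2.359326; I≈12.878857, D=e−e_prev≈-0.972705; u=3/4·2.359326+1/4·12.878857+5/4·(-0.972705)≈3.773328; next y=3/5·2.640674+1/4·3.773328≈2.527736
n=4: y≈2.527736, sp=5, e=sp−y≈2.472264; I≈15.351121, D=e−e_prev≈0.112938; u=3/4·2.472264+1/4·15.351121+5/4·0.112938≈5.833150; next y=3/5·2.527736+1/4·5.833150≈2.974929
n=5: y≈2.974929, sp=5, e=sp−y≈2.025071; I≈17.376192, D=e−e_prev≈-0.447193; u=3/4·2.025071+1/4·17.376192+5/4·(-0.447193)≈5.303860; next y=3/5·2.974929+1/4·5.303860≈3.110922
n=6: y≈3.110922, sp=5, e=sp−y≈1.889078; I≈19.265269, D=e−e_prev≈-0.135993; u=3/4·1.889078+1/4·19.265269+5/4·(-0.135993)≈6.063134; next y=3/5·3.110922+1/4·6.063134≈3.382337
n=7: y≈3.382337, sp=5, e=sp−y≈1.617663; I≈20.882932, D=e−e_prev≈-0.271414; u=3/4·1.617663+1/4·20.882932+5/4·(-0.271414)≈6.094712; next y=3/5·3.382337+1/4·6.094712≈3.553080
n=8: y≈3.553080, sp=5, e=sp−y≈1.446920; I≈22.329852, D=e−e_prev≈-0.170743; u=3/4·1.446920+1/4·22.329852+5/4·(-0.170743)≈6.454224; next y=3/5·3.553080+1/4·6.454224≈3.745404
n=9: y≈3.745404, sp=5, e=sp−y≈1.254596; I≈23.584448, D=e−e_prev≈-0.192324; u=3/4·1.254596+1/4·23.584448+5/4·(-0.192324)≈6.596654; next y=3/5·3.745404+1/4·6.596654≈3.896406

0 5 11.250 0.000
1 5 -0.078 2.813
2 5 6.560 1.668
3 5 3.773 2.641
4 5 5.833 2.528
5 5 5.304 2.975
6 5 6.063 3.111
7 5 6.095 3.382
8 5 6.454 3.553
9 5 6.597 3.745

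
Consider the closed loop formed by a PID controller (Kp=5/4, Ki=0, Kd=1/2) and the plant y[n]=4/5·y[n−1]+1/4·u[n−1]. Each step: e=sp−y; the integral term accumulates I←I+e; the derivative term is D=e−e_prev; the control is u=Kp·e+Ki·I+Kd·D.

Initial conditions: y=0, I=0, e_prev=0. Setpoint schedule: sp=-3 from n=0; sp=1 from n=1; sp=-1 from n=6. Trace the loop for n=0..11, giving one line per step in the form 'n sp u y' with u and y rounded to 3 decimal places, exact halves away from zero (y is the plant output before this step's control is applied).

(exact arithmetic carried between steps; '≈' marks a value shown rounded to 6 d.p. or computed from one; I and e_prev carry over from the previous line; the table rounds u and y to 3 d.p., halves away from zero)
n=0: y=0, sp=-3, e=sp−y=-3; I=-3, D=e−e_prev=-3; u=5/4·(-3)+0·(-3)+1/2·(-3)=-5.25; next y=4/5·0+1/4·(-5.25)=-1.3125
n=1: y=-1.3125, sp=1, e=sp−y=2.3125; I=-0.6875, D=e−e_prev=5.3125; u=5/4·2.3125+0·(-0.6875)+1/2·5.3125=5.546875; next y=4/5·(-1.3125)+1/4·5.546875≈0.336719
n=2: y≈0.336719, sp=1, e=sp−y≈0.663281; I≈-0.024219, D=e−e_prev≈-1.649219; u=5/4·0.663281+0·(-0.024219)+1/2·(-1.649219)≈0.004492; next y=4/5·0.336719+1/4·0.004492≈0.270498
n=3: y≈0.270498, sp=1, e=sp−y≈0.729502; I≈0.705283, D=e−e_prev≈0.066221; u=5/4·0.729502+0·0.705283+1/2·0.066221≈0.944988; next y=4/5·0.270498+1/4·0.944988≈0.452645
n=4: y≈0.452645, sp=1, e=sp−y≈0.547355; I≈1.252638, D=e−e_prev≈-0.182147; u=5/4·0.547355+0·1.252638+1/2·(-0.182147)≈0.593120; next y=4/5·0.452645+1/4·0.593120≈0.510396
n=5: y≈0.510396, sp=1, e=sp−y≈0.489604; I≈1.742242, D=e−e_prev≈-0.057751; u=5/4·0.489604+0·1.742242+1/2·(-0.057751)≈0.583129; next y=4/5·0.510396+1/4·0.583129≈0.554099
n=6: y≈0.554099, sp=-1, e=sp−y≈-1.554099; I≈0.188142, D=e−e_prev≈-2.043703; u=5/4·(-1.554099)+0·0.188142+1/2·(-2.043703)≈-2.964476; next y=4/5·0.554099+1/4·(-2.964476)≈-0.297839
n=7: y≈-0.297839, sp=-1, e=sp−y≈-0.702161; I≈-0.514018, D=e−e_prev≈0.851939; u=5/4·(-0.702161)+0·(-0.514018)+1/2·0.851939≈-0.451731; next y=4/5·(-0.297839)+1/4·(-0.451731)≈-0.351204
n=8: y≈-0.351204, sp=-1, e=sp−y≈-0.648796; I≈-1.162814, D=e−e_prev≈0.053365; u=5/4·(-0.648796)+0·(-1.162814)+1/2·0.053365≈-0.784312; next y=4/5·(-0.351204)+1/4·(-0.784312)≈-0.477042
n=9: y≈-0.477042, sp=-1, e=sp−y≈-0.522958; I≈-1.685772, D=e−e_prev≈0.125837; u=5/4·(-0.522958)+0·(-1.685772)+1/2·0.125837≈-0.590780; next y=4/5·(-0.477042)+1/4·(-0.590780)≈-0.529328
n=10: y≈-0.529328, sp=-1, e=sp−y≈-0.470672; I≈-2.156444, D=e−e_prev≈0.052287; u=5/4·(-0.470672)+0·(-2.156444)+1/2·0.052287≈-0.562197; next y=4/5·(-0.529328)+1/4·(-0.562197)≈-0.564012
n=11: y≈-0.564012, sp=-1, e=sp−y≈-0.435988; I≈-2.592433, D=e−e_prev≈0.034684; u=5/4·(-0.435988)+0·(-2.592433)+1/2·0.034684≈-0.527644; next y=4/5·(-0.564012)+1/4·(-0.527644)≈-0.583120

0 -3 -5.250 0.000
1 1 5.547 -1.313
2 1 0.004 0.337
3 1 0.945 0.270
4 1 0.593 0.453
5 1 0.583 0.510
6 -1 -2.964 0.554
7 -1 -0.452 -0.298
8 -1 -0.784 -0.351
9 -1 -0.591 -0.477
10 -1 -0.562 -0.529
11 -1 -0.528 -0.564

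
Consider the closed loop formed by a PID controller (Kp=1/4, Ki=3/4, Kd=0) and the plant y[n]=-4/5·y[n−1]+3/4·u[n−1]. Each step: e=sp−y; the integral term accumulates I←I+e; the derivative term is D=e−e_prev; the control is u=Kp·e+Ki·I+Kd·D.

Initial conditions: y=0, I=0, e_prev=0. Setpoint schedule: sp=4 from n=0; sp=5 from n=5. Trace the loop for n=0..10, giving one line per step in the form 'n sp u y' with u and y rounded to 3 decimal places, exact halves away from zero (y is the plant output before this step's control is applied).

0 4 4.000 0.000
1 4 4.000 3.000
2 4 7.150 0.600
3 4 5.418 4.883
4 4 9.481 0.157
5 5 6.535 6.985
6 5 12.718 -0.687
7 5 6.209 10.088
8 5 15.894 -3.414
9 5 4.139 14.652
10 5 20.169 -8.617

(exact arithmetic carried between steps; '≈' marks a value shown rounded to 6 d.p. or computed from one; I and e_prev carry over from the previous line; the table rounds u and y to 3 d.p., halves away from zero)
n=0: y=0, sp=4, e=sp−y=4; I=4, D=e−e_prev=4; u=1/4·4+3/4·4+0·4=4; next y=-4/5·0+3/4·4=3
n=1: y=3, sp=4, e=sp−y=1; I=5, D=e−e_prev=-3; u=1/4·1+3/4·5+0·(-3)=4; next y=-4/5·3+3/4·4=0.6
n=2: y=0.6, sp=4, e=sp−y=3.4; I=8.4, D=e−e_prev=2.4; u=1/4·3.4+3/4·8.4+0·2.4=7.15; next y=-4/5·0.6+3/4·7.15=4.8825
n=3: y=4.8825, sp=4, e=sp−y=-0.8825; I=7.5175, D=e−e_prev=-4.2825; u=1/4·(-0.8825)+3/4·7.5175+0·(-4.2825)=5.4175; next y=-4/5·4.8825+3/4·5.4175=0.157125
n=4: y=0.157125, sp=4, e=sp−y=3.842875; I=11.360375, D=e−e_prev=4.725375; u=1/4·3.842875+3/4·11.360375+0·4.725375=9.481; next y=-4/5·0.157125+3/4·9.481=6.98505
n=5: y=6.98505, sp=5, e=sp−y=-1.98505; I=9.375325, D=e−e_prev=-5.827925; u=1/4·(-1.98505)+3/4·9.375325+0·(-5.827925)≈6.535231; next y=-4/5·6.98505+3/4·6.535231≈-0.686617
n=6: y≈-0.686617, sp=5, e=sp−y≈5.686617; I≈15.061942, D=e−e_prev≈7.671667; u=1/4·5.686617+3/4·15.061942+0·7.671667≈12.718110; next y=-4/5·(-0.686617)+3/4·12.718110≈10.087876
n=7: y≈10.087876, sp=5, e=sp−y≈-5.087876; I≈9.974066, D=e−e_prev≈-10.774493; u=1/4·(-5.087876)+3/4·9.974066+0·(-10.774493)≈6.208580; next y=-4/5·10.087876+3/4·6.208580≈-3.413866
n=8: y≈-3.413866, sp=5, e=sp−y≈8.413866; I≈18.387931, D=e−e_prev≈13.501742; u=1/4·8.413866+3/4·18.387931+0·13.501742≈15.894415; next y=-4/5·(-3.413866)+3/4·15.894415≈14.651904
n=9: y≈14.651904, sp=5, e=sp−y≈-9.651904; I≈8.736028, D=e−e_prev≈-18.065769; u=1/4·(-9.651904)+3/4·8.736028+0·(-18.065769)≈4.139045; next y=-4/5·14.651904+3/4·4.139045≈-8.617239
n=10: y≈-8.617239, sp=5, e=sp−y≈13.617239; I≈22.353267, D=e−e_prev≈23.269143; u=1/4·13.617239+3/4·22.353267+0·23.269143≈20.169260; next y=-4/5·(-8.617239)+3/4·20.169260≈22.020736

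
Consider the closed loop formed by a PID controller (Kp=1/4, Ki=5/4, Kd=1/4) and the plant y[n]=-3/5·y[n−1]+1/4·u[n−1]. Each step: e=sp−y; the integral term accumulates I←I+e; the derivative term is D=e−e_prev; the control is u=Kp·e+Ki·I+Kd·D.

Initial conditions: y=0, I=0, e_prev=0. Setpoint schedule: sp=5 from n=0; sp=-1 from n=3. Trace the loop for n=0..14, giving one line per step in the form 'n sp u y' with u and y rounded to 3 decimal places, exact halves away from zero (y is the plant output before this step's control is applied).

0 5 8.750 0.000
1 5 9.922 2.188
2 5 15.769 1.168
3 -1 6.175 3.241
4 -1 9.266 -0.401
5 -1 2.430 2.557
6 -1 4.820 -0.927
7 -1 -0.846 1.761
8 -1 1.676 -1.268
9 -1 -3.030 1.180
10 -1 -0.514 -1.465
11 -1 -4.472 0.751
12 -1 -2.048 -1.568
13 -1 -5.413 0.429
14 -1 -3.130 -1.611

(exact arithmetic carried between steps; '≈' marks a value shown rounded to 6 d.p. or computed from one; I and e_prev carry over from the previous line; the table rounds u and y to 3 d.p., halves away from zero)
n=0: y=0, sp=5, e=sp−y=5; I=5, D=e−e_prev=5; u=1/4·5+5/4·5+1/4·5=8.75; next y=-3/5·0+1/4·8.75=2.1875
n=1: y=2.1875, sp=5, e=sp−y=2.8125; I=7.8125, D=e−e_prev=-2.1875; u=1/4·2.8125+5/4·7.8125+1/4·(-2.1875)=9.921875; next y=-3/5·2.1875+1/4·9.921875≈1.167969
n=2: y≈1.167969, sp=5, e=sp−y≈3.832031; I≈11.644531, D=e−e_prev≈1.019531; u=1/4·3.832031+5/4·11.644531+1/4·1.019531≈15.768555; next y=-3/5·1.167969+1/4·15.768555≈3.241357
n=3: y≈3.241357, sp=-1, e=sp−y≈-4.241357; I≈7.403174, D=e−e_prev≈-8.073389; u=1/4·(-4.241357)+5/4·7.403174+1/4·(-8.073389)≈6.175281; next y=-3/5·3.241357+1/4·6.175281≈-0.400994
n=4: y≈-0.400994, sp=-1, e=sp−y≈-0.599006; I≈6.804168, D=e−e_prev≈3.642352; u=1/4·(-0.599006)+5/4·6.804168+1/4·3.642352≈9.266047; next y=-3/5·(-0.400994)+1/4·9.266047≈2.557108
n=5: y≈2.557108, sp=-1, e=sp−y≈-3.557108; I≈3.247060, D=e−e_prev≈-2.958102; u=1/4·(-3.557108)+5/4·3.247060+1/4·(-2.958102)≈2.430022; next y=-3/5·2.557108+1/4·2.430022≈-0.926759
n=6: y≈-0.926759, sp=-1, e=sp−y≈-0.073241; I≈3.173819, D=e−e_prev≈3.483868; u=1/4·(-0.073241)+5/4·3.173819+1/4·3.483868≈4.819931; next y=-3/5·(-0.926759)+1/4·4.819931≈1.761038
n=7: y≈1.761038, sp=-1, e=sp−y≈-2.761038; I≈0.412781, D=e−e_prev≈-2.687798; u=1/4·(-2.761038)+5/4·0.412781+1/4·(-2.687798)≈-0.846233; next y=-3/5·1.761038+1/4·(-0.846233)≈-1.268181
n=8: y≈-1.268181, sp=-1, e=sp−y≈0.268181; I≈0.680962, D=e−e_prev≈3.029220; u=1/4·0.268181+5/4·0.680962+1/4·3.029220≈1.675553; next y=-3/5·(-1.268181)+1/4·1.675553≈1.179797
n=9: y≈1.179797, sp=-1, e=sp−y≈-2.179797; I≈-1.498835, D=e−e_prev≈-2.447978; u=1/4·(-2.179797)+5/4·(-1.498835)+1/4·(-2.447978)≈-3.030487; next y=-3/5·1.179797+1/4·(-3.030487)≈-1.465500
n=10: y≈-1.465500, sp=-1, e=sp−y≈0.465500; I≈-1.033335, D=e−e_prev≈2.645297; u=1/4·0.465500+5/4·(-1.033335)+1/4·2.645297≈-0.513969; next y=-3/5·(-1.465500)+1/4·(-0.513969)≈0.750808
n=11: y≈0.750808, sp=-1, e=sp−y≈-1.750808; I≈-2.784142, D=e−e_prev≈-2.216308; u=1/4·(-1.750808)+5/4·(-2.784142)+1/4·(-2.216308)≈-4.471957; next y=-3/5·0.750808+1/4·(-4.471957)≈-1.568474
n=12: y≈-1.568474, sp=-1, e=sp−y≈0.568474; I≈-2.215669, D=e−e_prev≈2.319282; u=1/4·0.568474+5/4·(-2.215669)+1/4·2.319282≈-2.047647; next y=-3/5·(-1.568474)+1/4·(-2.047647)≈0.429173
n=13: y≈0.429173, sp=-1, e=sp−y≈-1.429173; I≈-3.644841, D=e−e_prev≈-1.997646; u=1/4·(-1.429173)+5/4·(-3.644841)+1/4·(-1.997646)≈-5.412756; next y=-3/5·0.429173+1/4·(-5.412756)≈-1.610693
n=14: y≈-1.610693, sp=-1, e=sp−y≈0.610693; I≈-3.034149, D=e−e_prev≈2.039865; u=1/4·0.610693+5/4·(-3.034149)+1/4·2.039865≈-3.130046; next y=-3/5·(-1.610693)+1/4·(-3.130046)≈0.183904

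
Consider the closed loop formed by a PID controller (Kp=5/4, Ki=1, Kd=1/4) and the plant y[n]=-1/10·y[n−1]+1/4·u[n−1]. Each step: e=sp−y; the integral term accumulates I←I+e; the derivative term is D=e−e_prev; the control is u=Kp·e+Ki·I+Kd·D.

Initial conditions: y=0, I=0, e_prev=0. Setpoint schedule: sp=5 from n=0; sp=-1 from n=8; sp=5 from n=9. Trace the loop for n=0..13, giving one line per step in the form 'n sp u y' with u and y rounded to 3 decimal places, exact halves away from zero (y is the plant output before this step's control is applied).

0 5 12.500 0.000
1 5 8.438 3.125
2 5 14.414 1.797
3 5 13.218 3.424
4 5 16.355 2.962
5 5 16.201 3.793
6 5 17.920 3.671
7 5 18.114 4.113
8 -1 4.101 4.117
9 5 24.244 0.613
10 5 12.789 6.000
11 5 21.642 2.597
12 5 16.810 5.151
13 5 20.956 3.688

(exact arithmetic carried between steps; '≈' marks a value shown rounded to 6 d.p. or computed from one; I and e_prev carry over from the previous line; the table rounds u and y to 3 d.p., halves away from zero)
n=0: y=0, sp=5, e=sp−y=5; I=5, D=e−e_prev=5; u=5/4·5+1·5+1/4·5=12.5; next y=-1/10·0+1/4·12.5=3.125
n=1: y=3.125, sp=5, e=sp−y=1.875; I=6.875, D=e−e_prev=-3.125; u=5/4·1.875+1·6.875+1/4·(-3.125)=8.4375; next y=-1/10·3.125+1/4·8.4375=1.796875
n=2: y=1.796875, sp=5, e=sp−y=3.203125; I=10.078125, D=e−e_prev=1.328125; u=5/4·3.203125+1·10.078125+1/4·1.328125≈14.414063; next y=-1/10·1.796875+1/4·14.414063≈3.423828
n=3: y≈3.423828, sp=5, e=sp−y≈1.576172; I≈11.654297, D=e−e_prev≈-1.626953; u=5/4·1.576172+1·11.654297+1/4·(-1.626953)≈13.217773; next y=-1/10·3.423828+1/4·13.217773≈2.962061
n=4: y≈2.962061, sp=5, e=sp−y≈2.037939; I≈13.692236, D=e−e_prev≈0.461768; u=5/4·2.037939+1·13.692236+1/4·0.461768≈16.355103; next y=-1/10·2.962061+1/4·16.355103≈3.792570
n=5: y≈3.792570, sp=5, e=sp−y≈1.207430; I≈14.899667, D=e−e_prev≈-0.830509; u=5/4·1.207430+1·14.899667+1/4·(-0.830509)≈16.201328; next y=-1/10·3.792570+1/4·16.201328≈3.671075
n=6: y≈3.671075, sp=5, e=sp−y≈1.328925; I≈16.228592, D=e−e_prev≈0.121495; u=5/4·1.328925+1·16.228592+1/4·0.121495≈17.920122; next y=-1/10·3.671075+1/4·17.920122≈4.112923
n=7: y≈4.112923, sp=5, e=sp−y≈0.887077; I≈17.115669, D=e−e_prev≈-0.441848; u=5/4·0.887077+1·17.115669+1/4·(-0.441848)≈18.114053; next y=-1/10·4.112923+1/4·18.114053≈4.117221
n=8: y≈4.117221, sp=-1, e=sp−y≈-5.117221; I≈11.998448, D=e−e_prev≈-6.004298; u=5/4·(-5.117221)+1·11.998448+1/4·(-6.004298)≈4.100847; next y=-1/10·4.117221+1/4·4.100847≈0.613490
n=9: y≈0.613490, sp=5, e=sp−y≈4.386510; I≈16.384958, D=e−e_prev≈9.503731; u=5/4·4.386510+1·16.384958+1/4·9.503731≈24.244029; next y=-1/10·0.613490+1/4·24.244029≈5.999658
n=10: y≈5.999658, sp=5, e=sp−y≈-0.999658; I≈15.385300, D=e−e_prev≈-5.386169; u=5/4·(-0.999658)+1·15.385300+1/4·(-5.386169)≈12.789185; next y=-1/10·5.999658+1/4·12.789185≈2.597330
n=11: y≈2.597330, sp=5, e=sp−y≈2.402670; I≈17.787970, D=e−e_prev≈3.402328; u=5/4·2.402670+1·17.787970+1/4·3.402328≈21.641888; next y=-1/10·2.597330+1/4·21.641888≈5.150739
n=12: y≈5.150739, sp=5, e=sp−y≈-0.150739; I≈17.637230, D=e−e_prev≈-2.553409; u=5/4·(-0.150739)+1·17.637230+1/4·(-2.553409)≈16.810454; next y=-1/10·5.150739+1/4·16.810454≈3.687540
n=13: y≈3.687540, sp=5, e=sp−y≈1.312460; I≈18.949691, D=e−e_prev≈1.463199; u=5/4·1.312460+1·18.949691+1/4·1.463199≈20.956066; next y=-1/10·3.687540+1/4·20.956066≈4.870263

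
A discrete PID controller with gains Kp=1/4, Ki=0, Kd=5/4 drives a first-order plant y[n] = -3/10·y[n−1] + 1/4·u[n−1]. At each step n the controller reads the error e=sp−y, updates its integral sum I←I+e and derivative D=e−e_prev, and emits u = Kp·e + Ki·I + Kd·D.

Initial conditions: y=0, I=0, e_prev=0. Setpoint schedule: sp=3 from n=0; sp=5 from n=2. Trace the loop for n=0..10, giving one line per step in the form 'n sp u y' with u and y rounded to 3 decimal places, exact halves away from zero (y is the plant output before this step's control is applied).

(exact arithmetic carried between steps; '≈' marks a value shown rounded to 6 d.p. or computed from one; I and e_prev carry over from the previous line; the table rounds u and y to 3 d.p., halves away from zero)
n=0: y=0, sp=3, e=sp−y=3; I=3, D=e−e_prev=3; u=1/4·3+0·3+5/4·3=4.5; next y=-3/10·0+1/4·4.5=1.125
n=1: y=1.125, sp=3, e=sp−y=1.875; I=4.875, D=e−e_prev=-1.125; u=1/4·1.875+0·4.875+5/4·(-1.125)=-0.9375; next y=-3/10·1.125+1/4·(-0.9375)=-0.571875
n=2: y=-0.571875, sp=5, e=sp−y=5.571875; I=10.446875, D=e−e_prev=3.696875; u=1/4·5.571875+0·10.446875+5/4·3.696875≈6.014063; next y=-3/10·(-0.571875)+1/4·6.014063≈1.675078
n=3: y≈1.675078, sp=5, e=sp−y≈3.324922; I≈13.771797, D=e−e_prev≈-2.246953; u=1/4·3.324922+0·13.771797+5/4·(-2.246953)≈-1.977461; next y=-3/10·1.675078+1/4·(-1.977461)≈-0.996889
n=4: y≈-0.996889, sp=5, e=sp−y≈5.996889; I≈19.768686, D=e−e_prev≈2.671967; u=1/4·5.996889+0·19.768686+5/4·2.671967≈4.839181; next y=-3/10·(-0.996889)+1/4·4.839181≈1.508862
n=5: y≈1.508862, sp=5, e=sp−y≈3.491138; I≈23.259824, D=e−e_prev≈-2.505750; u=1/4·3.491138+0·23.259824+5/4·(-2.505750)≈-2.259403; next y=-3/10·1.508862+1/4·(-2.259403)≈-1.017509
n=6: y≈-1.017509, sp=5, e=sp−y≈6.017509; I≈29.277333, D=e−e_prev≈2.526371; u=1/4·6.017509+0·29.277333+5/4·2.526371≈4.662341; next y=-3/10·(-1.017509)+1/4·4.662341≈1.470838
n=7: y≈1.470838, sp=5, e=sp−y≈3.529162; I≈32.806495, D=e−e_prev≈-2.488348; u=1/4·3.529162+0·32.806495+5/4·(-2.488348)≈-2.228144; next y=-3/10·1.470838+1/4·(-2.228144)≈-0.998287
n=8: y≈-0.998287, sp=5, e=sp−y≈5.998287; I≈38.804782, D=e−e_prev≈2.469126; u=1/4·5.998287+0·38.804782+5/4·2.469126≈4.585979; next y=-3/10·(-0.998287)+1/4·4.585979≈1.445981
n=9: y≈1.445981, sp=5, e=sp−y≈3.554019; I≈42.358802, D=e−e_prev≈-2.444268; u=1/4·3.554019+0·42.358802+5/4·(-2.444268)≈-2.166831; next y=-3/10·1.445981+1/4·(-2.166831)≈-0.975502
n=10: y≈-0.975502, sp=5, e=sp−y≈5.975502; I≈48.334303, D=e−e_prev≈2.421483; u=1/4·5.975502+0·48.334303+5/4·2.421483≈4.520729; next y=-3/10·(-0.975502)+1/4·4.520729≈1.422833

0 3 4.500 0.000
1 3 -0.938 1.125
2 5 6.014 -0.572
3 5 -1.977 1.675
4 5 4.839 -0.997
5 5 -2.259 1.509
6 5 4.662 -1.018
7 5 -2.228 1.471
8 5 4.586 -0.998
9 5 -2.167 1.446
10 5 4.521 -0.976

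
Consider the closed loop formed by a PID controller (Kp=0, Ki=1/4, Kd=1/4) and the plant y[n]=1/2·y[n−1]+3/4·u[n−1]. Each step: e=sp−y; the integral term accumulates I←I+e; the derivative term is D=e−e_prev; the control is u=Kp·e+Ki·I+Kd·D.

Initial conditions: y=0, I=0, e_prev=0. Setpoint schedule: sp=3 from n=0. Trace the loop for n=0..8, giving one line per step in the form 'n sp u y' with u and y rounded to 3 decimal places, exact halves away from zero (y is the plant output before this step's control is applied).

(exact arithmetic carried between steps; '≈' marks a value shown rounded to 6 d.p. or computed from one; I and e_prev carry over from the previous line; the table rounds u and y to 3 d.p., halves away from zero)
n=0: y=0, sp=3, e=sp−y=3; I=3, D=e−e_prev=3; u=0·3+1/4·3+1/4·3=1.5; next y=1/2·0+3/4·1.5=1.125
n=1: y=1.125, sp=3, e=sp−y=1.875; I=4.875, D=e−e_prev=-1.125; u=0·1.875+1/4·4.875+1/4·(-1.125)=0.9375; next y=1/2·1.125+3/4·0.9375=1.265625
n=2: y=1.265625, sp=3, e=sp−y=1.734375; I=6.609375, D=e−e_prev=-0.140625; u=0·1.734375+1/4·6.609375+1/4·(-0.140625)≈1.617188; next y=1/2·1.265625+3/4·1.617188≈1.845703
n=3: y≈1.845703, sp=3, e=sp−y≈1.154297; I≈7.763672, D=e−e_prev≈-0.580078; u=0·1.154297+1/4·7.763672+1/4·(-0.580078)≈1.795898; next y=1/2·1.845703+3/4·1.795898≈2.269775
n=4: y≈2.269775, sp=3, e=sp−y≈0.730225; I≈8.493896, D=e−e_prev≈-0.424072; u=0·0.730225+1/4·8.493896+1/4·(-0.424072)≈2.017456; next y=1/2·2.269775+3/4·2.017456≈2.647980
n=5: y≈2.647980, sp=3, e=sp−y≈0.352020; I≈8.845917, D=e−e_prev≈-0.378204; u=0·0.352020+1/4·8.845917+1/4·(-0.378204)≈2.116928; next y=1/2·2.647980+3/4·2.116928≈2.911686
n=6: y≈2.911686, sp=3, e=sp−y≈0.088314; I≈8.934231, D=e−e_prev≈-0.263706; u=0·0.088314+1/4·8.934231+1/4·(-0.263706)≈2.167631; next y=1/2·2.911686+3/4·2.167631≈3.081566
n=7: y≈3.081566, sp=3, e=sp−y≈-0.081566; I≈8.852664, D=e−e_prev≈-0.169880; u=0·(-0.081566)+1/4·8.852664+1/4·(-0.169880)≈2.170696; next y=1/2·3.081566+3/4·2.170696≈3.168805
n=8: y≈3.168805, sp=3, e=sp−y≈-0.168805; I≈8.683859, D=e−e_prev≈-0.087239; u=0·(-0.168805)+1/4·8.683859+1/4·(-0.087239)≈2.149155; next y=1/2·3.168805+3/4·2.149155≈3.196269

0 3 1.500 0.000
1 3 0.938 1.125
2 3 1.617 1.266
3 3 1.796 1.846
4 3 2.017 2.270
5 3 2.117 2.648
6 3 2.168 2.912
7 3 2.171 3.082
8 3 2.149 3.169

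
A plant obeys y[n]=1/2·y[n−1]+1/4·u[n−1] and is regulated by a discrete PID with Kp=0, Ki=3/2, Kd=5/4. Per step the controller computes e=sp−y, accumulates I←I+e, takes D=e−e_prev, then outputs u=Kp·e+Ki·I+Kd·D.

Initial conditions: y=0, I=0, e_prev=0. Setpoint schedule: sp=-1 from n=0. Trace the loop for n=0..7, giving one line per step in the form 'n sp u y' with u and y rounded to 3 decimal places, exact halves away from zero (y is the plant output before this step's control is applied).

0 -1 -2.750 0.000
1 -1 -1.109 -0.688
2 -1 -2.620 -0.621
3 -1 -2.158 -0.966
4 -1 -2.484 -1.022
5 -1 -2.219 -1.132
6 -1 -2.189 -1.121
7 -1 -2.030 -1.108

(exact arithmetic carried between steps; '≈' marks a value shown rounded to 6 d.p. or computed from one; I and e_prev carry over from the previous line; the table rounds u and y to 3 d.p., halves away from zero)
n=0: y=0, sp=-1, e=sp−y=-1; I=-1, D=e−e_prev=-1; u=0·(-1)+3/2·(-1)+5/4·(-1)=-2.75; next y=1/2·0+1/4·(-2.75)=-0.6875
n=1: y=-0.6875, sp=-1, e=sp−y=-0.3125; I=-1.3125, D=e−e_prev=0.6875; u=0·(-0.3125)+3/2·(-1.3125)+5/4·0.6875=-1.109375; next y=1/2·(-0.6875)+1/4·(-1.109375)≈-0.621094
n=2: y≈-0.621094, sp=-1, e=sp−y≈-0.378906; I≈-1.691406, D=e−e_prev≈-0.066406; u=0·(-0.378906)+3/2·(-1.691406)+5/4·(-0.066406)≈-2.620117; next y=1/2·(-0.621094)+1/4·(-2.620117)≈-0.965576
n=3: y≈-0.965576, sp=-1, e=sp−y≈-0.034424; I≈-1.725830, D=e−e_prev≈0.344482; u=0·(-0.034424)+3/2·(-1.725830)+5/4·0.344482≈-2.158142; next y=1/2·(-0.965576)+1/4·(-2.158142)≈-1.022324
n=4: y≈-1.022324, sp=-1, e=sp−y≈0.022324; I≈-1.703506, D=e−e_prev≈0.056747; u=0·0.022324+3/2·(-1.703506)+5/4·0.056747≈-2.484325; next y=1/2·(-1.022324)+1/4·(-2.484325)≈-1.132243
n=5: y≈-1.132243, sp=-1, e=sp−y≈0.132243; I≈-1.571263, D=e−e_prev≈0.109920; u=0·0.132243+3/2·(-1.571263)+5/4·0.109920≈-2.219496; next y=1/2·(-1.132243)+1/4·(-2.219496)≈-1.120995
n=6: y≈-1.120995, sp=-1, e=sp−y≈0.120995; I≈-1.450268, D=e−e_prev≈-0.011248; u=0·0.120995+3/2·(-1.450268)+5/4·(-0.011248)≈-2.189461; next y=1/2·(-1.120995)+1/4·(-2.189461)≈-1.107863
n=7: y≈-1.107863, sp=-1, e=sp−y≈0.107863; I≈-1.342405, D=e−e_prev≈-0.013132; u=0·0.107863+3/2·(-1.342405)+5/4·(-0.013132)≈-2.030023; next y=1/2·(-1.107863)+1/4·(-2.030023)≈-1.061437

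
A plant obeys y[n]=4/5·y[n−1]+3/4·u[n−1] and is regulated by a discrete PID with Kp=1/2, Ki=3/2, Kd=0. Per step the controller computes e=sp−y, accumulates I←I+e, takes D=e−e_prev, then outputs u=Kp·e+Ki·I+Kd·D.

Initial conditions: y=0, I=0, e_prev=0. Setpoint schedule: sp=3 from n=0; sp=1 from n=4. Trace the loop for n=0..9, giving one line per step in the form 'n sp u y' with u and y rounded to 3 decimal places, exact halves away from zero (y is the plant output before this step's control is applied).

0 3 6.000 0.000
1 3 1.500 4.500
2 3 -1.200 4.725
3 3 -0.098 2.880
4 1 -2.619 2.231
5 1 0.356 -0.180
6 1 1.520 0.123
7 1 0.605 1.238
8 1 -0.165 1.444
9 1 -0.006 1.032

(exact arithmetic carried between steps; '≈' marks a value shown rounded to 6 d.p. or computed from one; I and e_prev carry over from the previous line; the table rounds u and y to 3 d.p., halves away from zero)
n=0: y=0, sp=3, e=sp−y=3; I=3, D=e−e_prev=3; u=1/2·3+3/2·3+0·3=6; next y=4/5·0+3/4·6=4.5
n=1: y=4.5, sp=3, e=sp−y=-1.5; I=1.5, D=e−e_prev=-4.5; u=1/2·(-1.5)+3/2·1.5+0·(-4.5)=1.5; next y=4/5·4.5+3/4·1.5=4.725
n=2: y=4.725, sp=3, e=sp−y=-1.725; I=-0.225, D=e−e_prev=-0.225; u=1/2·(-1.725)+3/2·(-0.225)+0·(-0.225)=-1.2; next y=4/5·4.725+3/4·(-1.2)=2.88
n=3: y=2.88, sp=3, e=sp−y=0.12; I=-0.105, D=e−e_prev=1.845; u=1/2·0.12+3/2·(-0.105)+0·1.845=-0.0975; next y=4/5·2.88+3/4·(-0.0975)=2.230875
n=4: y=2.230875, sp=1, e=sp−y=-1.230875; I=-1.335875, D=e−e_prev=-1.350875; u=1/2·(-1.230875)+3/2·(-1.335875)+0·(-1.350875)=-2.61925; next y=4/5·2.230875+3/4·(-2.61925)≈-0.179738
n=5: y≈-0.179738, sp=1, e=sp−y≈1.179738; I≈-0.156138, D=e−e_prev≈2.410613; u=1/2·1.179738+3/2·(-0.156138)+0·2.410613≈0.355663; next y=4/5·(-0.179738)+3/4·0.355663≈0.122957
n=6: y≈0.122957, sp=1, e=sp−y≈0.877043; I≈0.720906, D=e−e_prev≈-0.302694; u=1/2·0.877043+3/2·0.720906+0·(-0.302694)≈1.51988; next y=4/5·0.122957+3/4·1.51988≈1.238276
n=7: y≈1.238276, sp=1, e=sp−y≈-0.238276; I≈0.482630, D=e−e_prev≈-1.115319; u=1/2·(-0.238276)+3/2·0.482630+0·(-1.115319)≈0.604807; next y=4/5·1.238276+3/4·0.604807≈1.444226
n=8: y≈1.444226, sp=1, e=sp−y≈-0.444226; I≈0.038404, D=e−e_prev≈-0.205950; u=1/2·(-0.444226)+3/2·0.038404+0·(-0.205950)≈-0.164507; next y=4/5·1.444226+3/4·(-0.164507)≈1.032001
n=9: y≈1.032001, sp=1, e=sp−y≈-0.032001; I≈0.006403, D=e−e_prev≈0.412225; u=1/2·(-0.032001)+3/2·0.006403+0·0.412225≈-0.006395; next y=4/5·1.032001+3/4·(-0.006395)≈0.820804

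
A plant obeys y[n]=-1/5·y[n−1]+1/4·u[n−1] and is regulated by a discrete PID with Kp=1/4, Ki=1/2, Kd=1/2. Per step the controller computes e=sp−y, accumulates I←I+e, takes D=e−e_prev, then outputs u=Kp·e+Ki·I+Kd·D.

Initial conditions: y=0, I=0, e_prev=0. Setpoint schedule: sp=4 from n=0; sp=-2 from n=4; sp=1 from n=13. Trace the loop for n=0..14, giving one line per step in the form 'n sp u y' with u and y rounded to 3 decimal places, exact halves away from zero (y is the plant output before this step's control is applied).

0 4 5.000 0.000
1 4 3.438 1.250
2 4 6.238 0.609
3 4 6.578 1.438
4 -2 0.874 1.357
5 -2 3.918 -0.053
6 -2 0.936 0.990
7 -2 1.155 0.036
8 -2 -0.647 0.281
9 -2 -1.041 -0.218
10 -2 -2.184 -0.217
11 -2 -2.717 -0.503
12 -2 -3.513 -0.579
13 1 -0.282 -0.763
14 1 -2.049 0.082

(exact arithmetic carried between steps; '≈' marks a value shown rounded to 6 d.p. or computed from one; I and e_prev carry over from the previous line; the table rounds u and y to 3 d.p., halves away from zero)
n=0: y=0, sp=4, e=sp−y=4; I=4, D=e−e_prev=4; u=1/4·4+1/2·4+1/2·4=5; next y=-1/5·0+1/4·5=1.25
n=1: y=1.25, sp=4, e=sp−y=2.75; I=6.75, D=e−e_prev=-1.25; u=1/4·2.75+1/2·6.75+1/2·(-1.25)=3.4375; next y=-1/5·1.25+1/4·3.4375=0.609375
n=2: y=0.609375, sp=4, e=sp−y=3.390625; I=10.140625, D=e−e_prev=0.640625; u=1/4·3.390625+1/2·10.140625+1/2·0.640625≈6.238281; next y=-1/5·0.609375+1/4·6.238281≈1.437695
n=3: y≈1.437695, sp=4, e=sp−y≈2.562305; I≈12.702930, D=e−e_prev≈-0.828320; u=1/4·2.562305+1/2·12.702930+1/2·(-0.828320)≈6.577881; next y=-1/5·1.437695+1/4·6.577881≈1.356931
n=4: y≈1.356931, sp=-2, e=sp−y≈-3.356931; I≈9.345999, D=e−e_prev≈-5.919236; u=1/4·(-3.356931)+1/2·9.345999+1/2·(-5.919236)≈0.874149; next y=-1/5·1.356931+1/4·0.874149≈-0.052849
n=5: y≈-0.052849, sp=-2, e=sp−y≈-1.947151; I≈7.398848, D=e−e_prev≈1.409780; u=1/4·(-1.947151)+1/2·7.398848+1/2·1.409780≈3.917526; next y=-1/5·(-0.052849)+1/4·3.917526≈0.989951
n=6: y≈0.989951, sp=-2, e=sp−y≈-2.989951; I≈4.408896, D=e−e_prev≈-1.042800; u=1/4·(-2.989951)+1/2·4.408896+1/2·(-1.042800)≈0.935560; next y=-1/5·0.989951+1/4·0.935560≈0.035900
n=7: y≈0.035900, sp=-2, e=sp−y≈-2.035900; I≈2.372997, D=e−e_prev≈0.954052; u=1/4·(-2.035900)+1/2·2.372997+1/2·0.954052≈1.154549; next y=-1/5·0.035900+1/4·1.154549≈0.281457
n=8: y≈0.281457, sp=-2, e=sp−y≈-2.281457; I≈0.091539, D=e−e_prev≈-0.245558; u=1/4·(-2.281457)+1/2·0.091539+1/2·(-0.245558)≈-0.647374; next y=-1/5·0.281457+1/4·(-0.647374)≈-0.218135
n=9: y≈-0.218135, sp=-2, e=sp−y≈-1.781865; I≈-1.690326, D=e−e_prev≈0.499592; u=1/4·(-1.781865)+1/2·(-1.690326)+1/2·0.499592≈-1.040833; next y=-1/5·(-0.218135)+1/4·(-1.040833)≈-0.216581
n=10: y≈-0.216581, sp=-2, e=sp−y≈-1.783419; I≈-3.473745, D=e−e_prev≈-0.001554; u=1/4·(-1.783419)+1/2·(-3.473745)+1/2·(-0.001554)≈-2.183504; next y=-1/5·(-0.216581)+1/4·(-2.183504)≈-0.502560
n=11: y≈-0.502560, sp=-2, e=sp−y≈-1.497440; I≈-4.971185, D=e−e_prev≈0.285978; u=1/4·(-1.497440)+1/2·(-4.971185)+1/2·0.285978≈-2.716963; next y=-1/5·(-0.502560)+1/4·(-2.716963)≈-0.578729
n=12: y≈-0.578729, sp=-2, e=sp−y≈-1.421271; I≈-6.392456, D=e−e_prev≈0.076169; u=1/4·(-1.421271)+1/2·(-6.392456)+1/2·0.076169≈-3.513461; next y=-1/5·(-0.578729)+1/4·(-3.513461)≈-0.762620
n=13: y≈-0.762620, sp=1, e=sp−y≈1.762620; I≈-4.629837, D=e−e_prev≈3.183891; u=1/4·1.762620+1/2·(-4.629837)+1/2·3.183891≈-0.282318; next y=-1/5·(-0.762620)+1/4·(-0.282318)≈0.081944
n=14: y≈0.081944, sp=1, e=sp−y≈0.918056; I≈-3.711781, D=e−e_prev≈-0.844564; u=1/4·0.918056+1/2·(-3.711781)+1/2·(-0.844564)≈-2.048659; next y=-1/5·0.081944+1/4·(-2.048659)≈-0.528554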